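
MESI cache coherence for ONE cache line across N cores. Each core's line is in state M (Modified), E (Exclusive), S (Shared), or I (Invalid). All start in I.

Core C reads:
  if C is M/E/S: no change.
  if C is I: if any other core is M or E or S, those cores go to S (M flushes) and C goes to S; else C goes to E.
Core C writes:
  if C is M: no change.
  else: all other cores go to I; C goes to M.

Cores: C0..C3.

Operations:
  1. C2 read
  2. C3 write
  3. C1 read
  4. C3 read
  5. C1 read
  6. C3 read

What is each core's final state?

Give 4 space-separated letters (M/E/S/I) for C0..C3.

Answer: I S I S

Derivation:
Op 1: C2 read [C2 read from I: no other sharers -> C2=E (exclusive)] -> [I,I,E,I]
Op 2: C3 write [C3 write: invalidate ['C2=E'] -> C3=M] -> [I,I,I,M]
Op 3: C1 read [C1 read from I: others=['C3=M'] -> C1=S, others downsized to S] -> [I,S,I,S]
Op 4: C3 read [C3 read: already in S, no change] -> [I,S,I,S]
Op 5: C1 read [C1 read: already in S, no change] -> [I,S,I,S]
Op 6: C3 read [C3 read: already in S, no change] -> [I,S,I,S]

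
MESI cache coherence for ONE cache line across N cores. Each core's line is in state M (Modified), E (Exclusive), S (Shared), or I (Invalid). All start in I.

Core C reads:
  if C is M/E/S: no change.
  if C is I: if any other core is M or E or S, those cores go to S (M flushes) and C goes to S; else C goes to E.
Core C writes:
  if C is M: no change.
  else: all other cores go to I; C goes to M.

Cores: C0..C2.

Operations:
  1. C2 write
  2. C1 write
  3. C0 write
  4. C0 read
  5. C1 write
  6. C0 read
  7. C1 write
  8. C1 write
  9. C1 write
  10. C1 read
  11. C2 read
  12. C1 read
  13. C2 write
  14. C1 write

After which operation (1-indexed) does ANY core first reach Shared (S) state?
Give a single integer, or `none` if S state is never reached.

Answer: 6

Derivation:
Op 1: C2 write [C2 write: invalidate none -> C2=M] -> [I,I,M]
Op 2: C1 write [C1 write: invalidate ['C2=M'] -> C1=M] -> [I,M,I]
Op 3: C0 write [C0 write: invalidate ['C1=M'] -> C0=M] -> [M,I,I]
Op 4: C0 read [C0 read: already in M, no change] -> [M,I,I]
Op 5: C1 write [C1 write: invalidate ['C0=M'] -> C1=M] -> [I,M,I]
Op 6: C0 read [C0 read from I: others=['C1=M'] -> C0=S, others downsized to S] -> [S,S,I]
  -> First S state at op 6; remaining ops need not be traced.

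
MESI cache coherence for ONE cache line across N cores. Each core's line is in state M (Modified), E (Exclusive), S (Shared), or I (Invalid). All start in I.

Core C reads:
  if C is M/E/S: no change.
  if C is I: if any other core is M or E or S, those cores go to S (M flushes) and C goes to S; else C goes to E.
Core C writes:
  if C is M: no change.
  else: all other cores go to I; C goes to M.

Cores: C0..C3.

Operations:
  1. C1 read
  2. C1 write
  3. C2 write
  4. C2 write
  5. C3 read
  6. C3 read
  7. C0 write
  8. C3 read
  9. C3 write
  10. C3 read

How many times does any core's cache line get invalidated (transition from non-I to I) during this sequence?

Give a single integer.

Answer: 4

Derivation:
Op 1: C1 read [C1 read from I: no other sharers -> C1=E (exclusive)] -> [I,E,I,I] (invalidations this op: 0; running total: 0)
Op 2: C1 write [C1 write: invalidate none -> C1=M] -> [I,M,I,I] (invalidations this op: 0; running total: 0)
Op 3: C2 write [C2 write: invalidate ['C1=M'] -> C2=M] -> [I,I,M,I] (invalidations this op: 1; running total: 1)
Op 4: C2 write [C2 write: already M (modified), no change] -> [I,I,M,I] (invalidations this op: 0; running total: 1)
Op 5: C3 read [C3 read from I: others=['C2=M'] -> C3=S, others downsized to S] -> [I,I,S,S] (invalidations this op: 0; running total: 1)
Op 6: C3 read [C3 read: already in S, no change] -> [I,I,S,S] (invalidations this op: 0; running total: 1)
Op 7: C0 write [C0 write: invalidate ['C2=S', 'C3=S'] -> C0=M] -> [M,I,I,I] (invalidations this op: 2; running total: 3)
Op 8: C3 read [C3 read from I: others=['C0=M'] -> C3=S, others downsized to S] -> [S,I,I,S] (invalidations this op: 0; running total: 3)
Op 9: C3 write [C3 write: invalidate ['C0=S'] -> C3=M] -> [I,I,I,M] (invalidations this op: 1; running total: 4)
Op 10: C3 read [C3 read: already in M, no change] -> [I,I,I,M] (invalidations this op: 0; running total: 4)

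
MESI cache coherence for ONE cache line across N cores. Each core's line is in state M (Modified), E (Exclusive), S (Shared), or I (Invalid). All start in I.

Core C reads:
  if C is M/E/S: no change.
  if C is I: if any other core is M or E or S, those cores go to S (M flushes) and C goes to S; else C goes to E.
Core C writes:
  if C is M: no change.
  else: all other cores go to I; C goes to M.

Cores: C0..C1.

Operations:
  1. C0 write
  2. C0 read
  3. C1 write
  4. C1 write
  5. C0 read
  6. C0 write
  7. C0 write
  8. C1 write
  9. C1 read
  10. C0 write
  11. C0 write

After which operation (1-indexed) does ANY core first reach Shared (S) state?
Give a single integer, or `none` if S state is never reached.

Op 1: C0 write [C0 write: invalidate none -> C0=M] -> [M,I]
Op 2: C0 read [C0 read: already in M, no change] -> [M,I]
Op 3: C1 write [C1 write: invalidate ['C0=M'] -> C1=M] -> [I,M]
Op 4: C1 write [C1 write: already M (modified), no change] -> [I,M]
Op 5: C0 read [C0 read from I: others=['C1=M'] -> C0=S, others downsized to S] -> [S,S]
  -> First S state at op 5; remaining ops need not be traced.

Answer: 5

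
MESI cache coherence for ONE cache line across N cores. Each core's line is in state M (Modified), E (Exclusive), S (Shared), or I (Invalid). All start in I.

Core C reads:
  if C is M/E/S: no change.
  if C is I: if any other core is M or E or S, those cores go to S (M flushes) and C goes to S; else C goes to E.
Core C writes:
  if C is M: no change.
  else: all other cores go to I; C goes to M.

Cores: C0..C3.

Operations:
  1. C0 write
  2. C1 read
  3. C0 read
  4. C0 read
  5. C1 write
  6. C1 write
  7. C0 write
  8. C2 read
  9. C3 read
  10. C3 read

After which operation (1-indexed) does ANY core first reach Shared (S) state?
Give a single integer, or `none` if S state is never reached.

Answer: 2

Derivation:
Op 1: C0 write [C0 write: invalidate none -> C0=M] -> [M,I,I,I]
Op 2: C1 read [C1 read from I: others=['C0=M'] -> C1=S, others downsized to S] -> [S,S,I,I]
  -> First S state at op 2; remaining ops need not be traced.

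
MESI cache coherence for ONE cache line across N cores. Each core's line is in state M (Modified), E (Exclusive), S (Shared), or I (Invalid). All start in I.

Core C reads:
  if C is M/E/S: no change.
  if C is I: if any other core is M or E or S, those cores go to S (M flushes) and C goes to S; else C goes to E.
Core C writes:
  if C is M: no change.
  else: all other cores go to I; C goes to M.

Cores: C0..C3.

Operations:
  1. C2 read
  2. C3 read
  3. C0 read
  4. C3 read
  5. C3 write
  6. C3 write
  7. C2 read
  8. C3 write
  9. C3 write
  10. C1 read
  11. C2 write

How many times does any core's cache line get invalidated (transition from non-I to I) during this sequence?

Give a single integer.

Op 1: C2 read [C2 read from I: no other sharers -> C2=E (exclusive)] -> [I,I,E,I] (invalidations this op: 0; running total: 0)
Op 2: C3 read [C3 read from I: others=['C2=E'] -> C3=S, others downsized to S] -> [I,I,S,S] (invalidations this op: 0; running total: 0)
Op 3: C0 read [C0 read from I: others=['C2=S', 'C3=S'] -> C0=S, others downsized to S] -> [S,I,S,S] (invalidations this op: 0; running total: 0)
Op 4: C3 read [C3 read: already in S, no change] -> [S,I,S,S] (invalidations this op: 0; running total: 0)
Op 5: C3 write [C3 write: invalidate ['C0=S', 'C2=S'] -> C3=M] -> [I,I,I,M] (invalidations this op: 2; running total: 2)
Op 6: C3 write [C3 write: already M (modified), no change] -> [I,I,I,M] (invalidations this op: 0; running total: 2)
Op 7: C2 read [C2 read from I: others=['C3=M'] -> C2=S, others downsized to S] -> [I,I,S,S] (invalidations this op: 0; running total: 2)
Op 8: C3 write [C3 write: invalidate ['C2=S'] -> C3=M] -> [I,I,I,M] (invalidations this op: 1; running total: 3)
Op 9: C3 write [C3 write: already M (modified), no change] -> [I,I,I,M] (invalidations this op: 0; running total: 3)
Op 10: C1 read [C1 read from I: others=['C3=M'] -> C1=S, others downsized to S] -> [I,S,I,S] (invalidations this op: 0; running total: 3)
Op 11: C2 write [C2 write: invalidate ['C1=S', 'C3=S'] -> C2=M] -> [I,I,M,I] (invalidations this op: 2; running total: 5)

Answer: 5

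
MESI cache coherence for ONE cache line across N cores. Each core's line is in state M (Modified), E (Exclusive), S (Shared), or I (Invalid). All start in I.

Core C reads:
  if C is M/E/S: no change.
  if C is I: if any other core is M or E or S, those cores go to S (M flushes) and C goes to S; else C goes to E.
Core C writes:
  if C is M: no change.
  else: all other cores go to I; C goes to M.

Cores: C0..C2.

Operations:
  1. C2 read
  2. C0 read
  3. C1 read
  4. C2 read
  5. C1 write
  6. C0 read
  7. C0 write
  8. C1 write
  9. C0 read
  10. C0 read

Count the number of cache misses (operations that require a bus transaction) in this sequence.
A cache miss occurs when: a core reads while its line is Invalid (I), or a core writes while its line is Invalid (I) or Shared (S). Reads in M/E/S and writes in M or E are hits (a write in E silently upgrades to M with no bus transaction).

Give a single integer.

Op 1: C2 read [C2 read from I: no other sharers -> C2=E (exclusive)] -> [I,I,E] [MISS #1: read from I]
Op 2: C0 read [C0 read from I: others=['C2=E'] -> C0=S, others downsized to S] -> [S,I,S] [MISS #2: read from I]
Op 3: C1 read [C1 read from I: others=['C0=S', 'C2=S'] -> C1=S, others downsized to S] -> [S,S,S] [MISS #3: read from I]
Op 4: C2 read [C2 read: already in S, no change] -> [S,S,S] [hit: read from S]
Op 5: C1 write [C1 write: invalidate ['C0=S', 'C2=S'] -> C1=M] -> [I,M,I] [MISS #4: write from S]
Op 6: C0 read [C0 read from I: others=['C1=M'] -> C0=S, others downsized to S] -> [S,S,I] [MISS #5: read from I]
Op 7: C0 write [C0 write: invalidate ['C1=S'] -> C0=M] -> [M,I,I] [MISS #6: write from S]
Op 8: C1 write [C1 write: invalidate ['C0=M'] -> C1=M] -> [I,M,I] [MISS #7: write from I]
Op 9: C0 read [C0 read from I: others=['C1=M'] -> C0=S, others downsized to S] -> [S,S,I] [MISS #8: read from I]
Op 10: C0 read [C0 read: already in S, no change] -> [S,S,I] [hit: read from S]

Answer: 8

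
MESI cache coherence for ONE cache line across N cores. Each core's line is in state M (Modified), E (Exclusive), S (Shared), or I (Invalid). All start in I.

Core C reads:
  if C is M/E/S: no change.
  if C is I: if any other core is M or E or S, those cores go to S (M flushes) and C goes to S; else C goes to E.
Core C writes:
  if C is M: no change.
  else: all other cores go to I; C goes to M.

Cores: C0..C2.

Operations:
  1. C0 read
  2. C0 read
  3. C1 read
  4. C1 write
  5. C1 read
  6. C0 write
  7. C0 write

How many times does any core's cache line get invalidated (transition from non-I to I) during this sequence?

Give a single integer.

Op 1: C0 read [C0 read from I: no other sharers -> C0=E (exclusive)] -> [E,I,I] (invalidations this op: 0; running total: 0)
Op 2: C0 read [C0 read: already in E, no change] -> [E,I,I] (invalidations this op: 0; running total: 0)
Op 3: C1 read [C1 read from I: others=['C0=E'] -> C1=S, others downsized to S] -> [S,S,I] (invalidations this op: 0; running total: 0)
Op 4: C1 write [C1 write: invalidate ['C0=S'] -> C1=M] -> [I,M,I] (invalidations this op: 1; running total: 1)
Op 5: C1 read [C1 read: already in M, no change] -> [I,M,I] (invalidations this op: 0; running total: 1)
Op 6: C0 write [C0 write: invalidate ['C1=M'] -> C0=M] -> [M,I,I] (invalidations this op: 1; running total: 2)
Op 7: C0 write [C0 write: already M (modified), no change] -> [M,I,I] (invalidations this op: 0; running total: 2)

Answer: 2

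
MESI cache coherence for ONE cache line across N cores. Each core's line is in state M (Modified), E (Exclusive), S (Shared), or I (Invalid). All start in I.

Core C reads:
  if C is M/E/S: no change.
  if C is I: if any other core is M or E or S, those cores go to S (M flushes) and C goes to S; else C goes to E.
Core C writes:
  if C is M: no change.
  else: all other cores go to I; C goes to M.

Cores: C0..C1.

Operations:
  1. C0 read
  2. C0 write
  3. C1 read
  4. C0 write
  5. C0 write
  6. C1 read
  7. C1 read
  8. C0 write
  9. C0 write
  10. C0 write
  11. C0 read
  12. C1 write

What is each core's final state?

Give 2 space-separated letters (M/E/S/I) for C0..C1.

Answer: I M

Derivation:
Op 1: C0 read [C0 read from I: no other sharers -> C0=E (exclusive)] -> [E,I]
Op 2: C0 write [C0 write: invalidate none -> C0=M] -> [M,I]
Op 3: C1 read [C1 read from I: others=['C0=M'] -> C1=S, others downsized to S] -> [S,S]
Op 4: C0 write [C0 write: invalidate ['C1=S'] -> C0=M] -> [M,I]
Op 5: C0 write [C0 write: already M (modified), no change] -> [M,I]
Op 6: C1 read [C1 read from I: others=['C0=M'] -> C1=S, others downsized to S] -> [S,S]
Op 7: C1 read [C1 read: already in S, no change] -> [S,S]
Op 8: C0 write [C0 write: invalidate ['C1=S'] -> C0=M] -> [M,I]
Op 9: C0 write [C0 write: already M (modified), no change] -> [M,I]
Op 10: C0 write [C0 write: already M (modified), no change] -> [M,I]
Op 11: C0 read [C0 read: already in M, no change] -> [M,I]
Op 12: C1 write [C1 write: invalidate ['C0=M'] -> C1=M] -> [I,M]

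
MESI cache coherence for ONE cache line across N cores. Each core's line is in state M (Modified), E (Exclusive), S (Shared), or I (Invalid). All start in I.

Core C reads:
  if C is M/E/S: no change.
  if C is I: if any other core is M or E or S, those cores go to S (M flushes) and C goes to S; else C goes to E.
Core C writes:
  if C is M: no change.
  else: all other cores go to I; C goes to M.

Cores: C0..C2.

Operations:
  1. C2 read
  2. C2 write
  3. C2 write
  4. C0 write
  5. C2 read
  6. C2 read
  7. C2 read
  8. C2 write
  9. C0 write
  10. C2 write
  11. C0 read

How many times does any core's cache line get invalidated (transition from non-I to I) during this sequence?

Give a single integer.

Op 1: C2 read [C2 read from I: no other sharers -> C2=E (exclusive)] -> [I,I,E] (invalidations this op: 0; running total: 0)
Op 2: C2 write [C2 write: invalidate none -> C2=M] -> [I,I,M] (invalidations this op: 0; running total: 0)
Op 3: C2 write [C2 write: already M (modified), no change] -> [I,I,M] (invalidations this op: 0; running total: 0)
Op 4: C0 write [C0 write: invalidate ['C2=M'] -> C0=M] -> [M,I,I] (invalidations this op: 1; running total: 1)
Op 5: C2 read [C2 read from I: others=['C0=M'] -> C2=S, others downsized to S] -> [S,I,S] (invalidations this op: 0; running total: 1)
Op 6: C2 read [C2 read: already in S, no change] -> [S,I,S] (invalidations this op: 0; running total: 1)
Op 7: C2 read [C2 read: already in S, no change] -> [S,I,S] (invalidations this op: 0; running total: 1)
Op 8: C2 write [C2 write: invalidate ['C0=S'] -> C2=M] -> [I,I,M] (invalidations this op: 1; running total: 2)
Op 9: C0 write [C0 write: invalidate ['C2=M'] -> C0=M] -> [M,I,I] (invalidations this op: 1; running total: 3)
Op 10: C2 write [C2 write: invalidate ['C0=M'] -> C2=M] -> [I,I,M] (invalidations this op: 1; running total: 4)
Op 11: C0 read [C0 read from I: others=['C2=M'] -> C0=S, others downsized to S] -> [S,I,S] (invalidations this op: 0; running total: 4)

Answer: 4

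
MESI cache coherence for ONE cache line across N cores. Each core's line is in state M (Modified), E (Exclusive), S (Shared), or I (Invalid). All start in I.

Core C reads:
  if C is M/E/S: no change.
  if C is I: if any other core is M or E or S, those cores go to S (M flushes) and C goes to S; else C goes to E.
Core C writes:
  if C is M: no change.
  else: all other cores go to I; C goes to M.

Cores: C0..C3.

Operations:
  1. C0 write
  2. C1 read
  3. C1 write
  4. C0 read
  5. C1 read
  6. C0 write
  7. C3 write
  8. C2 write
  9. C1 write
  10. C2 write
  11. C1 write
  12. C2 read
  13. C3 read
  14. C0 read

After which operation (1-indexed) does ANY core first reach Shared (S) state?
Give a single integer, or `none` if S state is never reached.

Op 1: C0 write [C0 write: invalidate none -> C0=M] -> [M,I,I,I]
Op 2: C1 read [C1 read from I: others=['C0=M'] -> C1=S, others downsized to S] -> [S,S,I,I]
  -> First S state at op 2; remaining ops need not be traced.

Answer: 2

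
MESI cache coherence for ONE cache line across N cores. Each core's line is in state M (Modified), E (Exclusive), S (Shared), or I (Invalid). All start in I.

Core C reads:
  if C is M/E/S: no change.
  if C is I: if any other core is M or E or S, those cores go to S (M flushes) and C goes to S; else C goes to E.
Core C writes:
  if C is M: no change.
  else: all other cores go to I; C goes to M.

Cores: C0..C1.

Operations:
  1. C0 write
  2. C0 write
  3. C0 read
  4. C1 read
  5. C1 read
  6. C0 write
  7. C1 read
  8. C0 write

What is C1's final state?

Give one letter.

Answer: I

Derivation:
Op 1: C0 write [C0 write: invalidate none -> C0=M] -> [M,I]
Op 2: C0 write [C0 write: already M (modified), no change] -> [M,I]
Op 3: C0 read [C0 read: already in M, no change] -> [M,I]
Op 4: C1 read [C1 read from I: others=['C0=M'] -> C1=S, others downsized to S] -> [S,S]
Op 5: C1 read [C1 read: already in S, no change] -> [S,S]
Op 6: C0 write [C0 write: invalidate ['C1=S'] -> C0=M] -> [M,I]
Op 7: C1 read [C1 read from I: others=['C0=M'] -> C1=S, others downsized to S] -> [S,S]
Op 8: C0 write [C0 write: invalidate ['C1=S'] -> C0=M] -> [M,I]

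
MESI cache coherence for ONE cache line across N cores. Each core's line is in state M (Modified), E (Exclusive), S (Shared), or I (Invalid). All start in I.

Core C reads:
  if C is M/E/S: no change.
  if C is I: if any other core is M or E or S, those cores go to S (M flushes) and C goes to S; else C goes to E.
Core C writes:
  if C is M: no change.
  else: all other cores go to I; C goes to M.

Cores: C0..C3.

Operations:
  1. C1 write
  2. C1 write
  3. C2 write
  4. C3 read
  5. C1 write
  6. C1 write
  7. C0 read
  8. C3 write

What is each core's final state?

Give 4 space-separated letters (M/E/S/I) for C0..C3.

Answer: I I I M

Derivation:
Op 1: C1 write [C1 write: invalidate none -> C1=M] -> [I,M,I,I]
Op 2: C1 write [C1 write: already M (modified), no change] -> [I,M,I,I]
Op 3: C2 write [C2 write: invalidate ['C1=M'] -> C2=M] -> [I,I,M,I]
Op 4: C3 read [C3 read from I: others=['C2=M'] -> C3=S, others downsized to S] -> [I,I,S,S]
Op 5: C1 write [C1 write: invalidate ['C2=S', 'C3=S'] -> C1=M] -> [I,M,I,I]
Op 6: C1 write [C1 write: already M (modified), no change] -> [I,M,I,I]
Op 7: C0 read [C0 read from I: others=['C1=M'] -> C0=S, others downsized to S] -> [S,S,I,I]
Op 8: C3 write [C3 write: invalidate ['C0=S', 'C1=S'] -> C3=M] -> [I,I,I,M]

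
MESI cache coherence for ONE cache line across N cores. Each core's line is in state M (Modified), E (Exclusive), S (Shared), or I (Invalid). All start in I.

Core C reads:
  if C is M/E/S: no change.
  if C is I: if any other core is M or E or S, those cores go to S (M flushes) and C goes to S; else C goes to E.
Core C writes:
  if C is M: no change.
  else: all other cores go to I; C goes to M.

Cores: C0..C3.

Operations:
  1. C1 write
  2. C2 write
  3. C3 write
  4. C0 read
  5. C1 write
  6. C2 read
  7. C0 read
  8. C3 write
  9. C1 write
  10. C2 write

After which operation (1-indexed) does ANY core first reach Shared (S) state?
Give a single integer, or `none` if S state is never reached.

Answer: 4

Derivation:
Op 1: C1 write [C1 write: invalidate none -> C1=M] -> [I,M,I,I]
Op 2: C2 write [C2 write: invalidate ['C1=M'] -> C2=M] -> [I,I,M,I]
Op 3: C3 write [C3 write: invalidate ['C2=M'] -> C3=M] -> [I,I,I,M]
Op 4: C0 read [C0 read from I: others=['C3=M'] -> C0=S, others downsized to S] -> [S,I,I,S]
  -> First S state at op 4; remaining ops need not be traced.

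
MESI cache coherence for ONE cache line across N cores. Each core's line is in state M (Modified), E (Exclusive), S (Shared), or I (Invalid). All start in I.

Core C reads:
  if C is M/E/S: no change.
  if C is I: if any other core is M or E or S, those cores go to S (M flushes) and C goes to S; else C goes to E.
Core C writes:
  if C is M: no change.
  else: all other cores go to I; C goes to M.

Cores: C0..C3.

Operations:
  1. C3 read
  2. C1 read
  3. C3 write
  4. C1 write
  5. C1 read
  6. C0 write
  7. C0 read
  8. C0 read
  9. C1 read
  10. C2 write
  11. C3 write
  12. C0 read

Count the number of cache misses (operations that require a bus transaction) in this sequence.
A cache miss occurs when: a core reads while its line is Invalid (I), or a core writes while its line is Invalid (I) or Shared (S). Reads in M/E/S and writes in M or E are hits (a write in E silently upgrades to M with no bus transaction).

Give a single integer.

Op 1: C3 read [C3 read from I: no other sharers -> C3=E (exclusive)] -> [I,I,I,E] [MISS #1: read from I]
Op 2: C1 read [C1 read from I: others=['C3=E'] -> C1=S, others downsized to S] -> [I,S,I,S] [MISS #2: read from I]
Op 3: C3 write [C3 write: invalidate ['C1=S'] -> C3=M] -> [I,I,I,M] [MISS #3: write from S]
Op 4: C1 write [C1 write: invalidate ['C3=M'] -> C1=M] -> [I,M,I,I] [MISS #4: write from I]
Op 5: C1 read [C1 read: already in M, no change] -> [I,M,I,I] [hit: read from M]
Op 6: C0 write [C0 write: invalidate ['C1=M'] -> C0=M] -> [M,I,I,I] [MISS #5: write from I]
Op 7: C0 read [C0 read: already in M, no change] -> [M,I,I,I] [hit: read from M]
Op 8: C0 read [C0 read: already in M, no change] -> [M,I,I,I] [hit: read from M]
Op 9: C1 read [C1 read from I: others=['C0=M'] -> C1=S, others downsized to S] -> [S,S,I,I] [MISS #6: read from I]
Op 10: C2 write [C2 write: invalidate ['C0=S', 'C1=S'] -> C2=M] -> [I,I,M,I] [MISS #7: write from I]
Op 11: C3 write [C3 write: invalidate ['C2=M'] -> C3=M] -> [I,I,I,M] [MISS #8: write from I]
Op 12: C0 read [C0 read from I: others=['C3=M'] -> C0=S, others downsized to S] -> [S,I,I,S] [MISS #9: read from I]

Answer: 9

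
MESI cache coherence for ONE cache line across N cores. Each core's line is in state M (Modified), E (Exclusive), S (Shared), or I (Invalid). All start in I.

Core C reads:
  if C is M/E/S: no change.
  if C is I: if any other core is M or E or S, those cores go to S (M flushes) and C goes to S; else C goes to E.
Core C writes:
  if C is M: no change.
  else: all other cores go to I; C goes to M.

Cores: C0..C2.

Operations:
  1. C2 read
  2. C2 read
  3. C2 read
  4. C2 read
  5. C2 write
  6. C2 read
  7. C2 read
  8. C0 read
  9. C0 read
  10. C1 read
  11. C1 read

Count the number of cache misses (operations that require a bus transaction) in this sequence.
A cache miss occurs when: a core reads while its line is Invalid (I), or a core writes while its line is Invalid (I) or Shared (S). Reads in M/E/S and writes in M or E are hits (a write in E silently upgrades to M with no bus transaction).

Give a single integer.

Op 1: C2 read [C2 read from I: no other sharers -> C2=E (exclusive)] -> [I,I,E] [MISS #1: read from I]
Op 2: C2 read [C2 read: already in E, no change] -> [I,I,E] [hit: read from E]
Op 3: C2 read [C2 read: already in E, no change] -> [I,I,E] [hit: read from E]
Op 4: C2 read [C2 read: already in E, no change] -> [I,I,E] [hit: read from E]
Op 5: C2 write [C2 write: invalidate none -> C2=M] -> [I,I,M] [hit: write from E is a silent E->M upgrade, no bus transaction]
Op 6: C2 read [C2 read: already in M, no change] -> [I,I,M] [hit: read from M]
Op 7: C2 read [C2 read: already in M, no change] -> [I,I,M] [hit: read from M]
Op 8: C0 read [C0 read from I: others=['C2=M'] -> C0=S, others downsized to S] -> [S,I,S] [MISS #2: read from I]
Op 9: C0 read [C0 read: already in S, no change] -> [S,I,S] [hit: read from S]
Op 10: C1 read [C1 read from I: others=['C0=S', 'C2=S'] -> C1=S, others downsized to S] -> [S,S,S] [MISS #3: read from I]
Op 11: C1 read [C1 read: already in S, no change] -> [S,S,S] [hit: read from S]

Answer: 3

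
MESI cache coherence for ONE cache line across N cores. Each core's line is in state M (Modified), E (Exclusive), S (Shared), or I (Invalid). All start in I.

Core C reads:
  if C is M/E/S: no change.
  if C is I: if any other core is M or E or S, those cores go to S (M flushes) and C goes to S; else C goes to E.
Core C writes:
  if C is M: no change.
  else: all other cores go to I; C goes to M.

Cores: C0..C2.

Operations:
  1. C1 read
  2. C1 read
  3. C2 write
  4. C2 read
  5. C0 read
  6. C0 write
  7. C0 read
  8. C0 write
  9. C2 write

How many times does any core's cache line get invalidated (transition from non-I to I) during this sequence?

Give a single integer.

Op 1: C1 read [C1 read from I: no other sharers -> C1=E (exclusive)] -> [I,E,I] (invalidations this op: 0; running total: 0)
Op 2: C1 read [C1 read: already in E, no change] -> [I,E,I] (invalidations this op: 0; running total: 0)
Op 3: C2 write [C2 write: invalidate ['C1=E'] -> C2=M] -> [I,I,M] (invalidations this op: 1; running total: 1)
Op 4: C2 read [C2 read: already in M, no change] -> [I,I,M] (invalidations this op: 0; running total: 1)
Op 5: C0 read [C0 read from I: others=['C2=M'] -> C0=S, others downsized to S] -> [S,I,S] (invalidations this op: 0; running total: 1)
Op 6: C0 write [C0 write: invalidate ['C2=S'] -> C0=M] -> [M,I,I] (invalidations this op: 1; running total: 2)
Op 7: C0 read [C0 read: already in M, no change] -> [M,I,I] (invalidations this op: 0; running total: 2)
Op 8: C0 write [C0 write: already M (modified), no change] -> [M,I,I] (invalidations this op: 0; running total: 2)
Op 9: C2 write [C2 write: invalidate ['C0=M'] -> C2=M] -> [I,I,M] (invalidations this op: 1; running total: 3)

Answer: 3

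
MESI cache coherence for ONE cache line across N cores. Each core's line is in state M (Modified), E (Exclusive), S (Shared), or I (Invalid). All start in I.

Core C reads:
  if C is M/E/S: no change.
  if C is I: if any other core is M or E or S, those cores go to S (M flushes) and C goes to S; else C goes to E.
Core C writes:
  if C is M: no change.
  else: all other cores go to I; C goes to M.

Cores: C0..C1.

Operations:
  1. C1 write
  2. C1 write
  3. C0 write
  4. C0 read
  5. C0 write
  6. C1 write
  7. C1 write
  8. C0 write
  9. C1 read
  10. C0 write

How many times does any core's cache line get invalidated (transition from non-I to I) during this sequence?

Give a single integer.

Op 1: C1 write [C1 write: invalidate none -> C1=M] -> [I,M] (invalidations this op: 0; running total: 0)
Op 2: C1 write [C1 write: already M (modified), no change] -> [I,M] (invalidations this op: 0; running total: 0)
Op 3: C0 write [C0 write: invalidate ['C1=M'] -> C0=M] -> [M,I] (invalidations this op: 1; running total: 1)
Op 4: C0 read [C0 read: already in M, no change] -> [M,I] (invalidations this op: 0; running total: 1)
Op 5: C0 write [C0 write: already M (modified), no change] -> [M,I] (invalidations this op: 0; running total: 1)
Op 6: C1 write [C1 write: invalidate ['C0=M'] -> C1=M] -> [I,M] (invalidations this op: 1; running total: 2)
Op 7: C1 write [C1 write: already M (modified), no change] -> [I,M] (invalidations this op: 0; running total: 2)
Op 8: C0 write [C0 write: invalidate ['C1=M'] -> C0=M] -> [M,I] (invalidations this op: 1; running total: 3)
Op 9: C1 read [C1 read from I: others=['C0=M'] -> C1=S, others downsized to S] -> [S,S] (invalidations this op: 0; running total: 3)
Op 10: C0 write [C0 write: invalidate ['C1=S'] -> C0=M] -> [M,I] (invalidations this op: 1; running total: 4)

Answer: 4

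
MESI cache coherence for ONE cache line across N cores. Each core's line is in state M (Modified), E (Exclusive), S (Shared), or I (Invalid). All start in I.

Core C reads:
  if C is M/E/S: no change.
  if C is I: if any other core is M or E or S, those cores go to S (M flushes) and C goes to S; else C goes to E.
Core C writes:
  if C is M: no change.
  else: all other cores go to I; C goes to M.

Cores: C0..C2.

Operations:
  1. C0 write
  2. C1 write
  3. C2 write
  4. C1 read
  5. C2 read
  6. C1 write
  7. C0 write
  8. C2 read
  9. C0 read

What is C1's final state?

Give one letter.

Answer: I

Derivation:
Op 1: C0 write [C0 write: invalidate none -> C0=M] -> [M,I,I]
Op 2: C1 write [C1 write: invalidate ['C0=M'] -> C1=M] -> [I,M,I]
Op 3: C2 write [C2 write: invalidate ['C1=M'] -> C2=M] -> [I,I,M]
Op 4: C1 read [C1 read from I: others=['C2=M'] -> C1=S, others downsized to S] -> [I,S,S]
Op 5: C2 read [C2 read: already in S, no change] -> [I,S,S]
Op 6: C1 write [C1 write: invalidate ['C2=S'] -> C1=M] -> [I,M,I]
Op 7: C0 write [C0 write: invalidate ['C1=M'] -> C0=M] -> [M,I,I]
Op 8: C2 read [C2 read from I: others=['C0=M'] -> C2=S, others downsized to S] -> [S,I,S]
Op 9: C0 read [C0 read: already in S, no change] -> [S,I,S]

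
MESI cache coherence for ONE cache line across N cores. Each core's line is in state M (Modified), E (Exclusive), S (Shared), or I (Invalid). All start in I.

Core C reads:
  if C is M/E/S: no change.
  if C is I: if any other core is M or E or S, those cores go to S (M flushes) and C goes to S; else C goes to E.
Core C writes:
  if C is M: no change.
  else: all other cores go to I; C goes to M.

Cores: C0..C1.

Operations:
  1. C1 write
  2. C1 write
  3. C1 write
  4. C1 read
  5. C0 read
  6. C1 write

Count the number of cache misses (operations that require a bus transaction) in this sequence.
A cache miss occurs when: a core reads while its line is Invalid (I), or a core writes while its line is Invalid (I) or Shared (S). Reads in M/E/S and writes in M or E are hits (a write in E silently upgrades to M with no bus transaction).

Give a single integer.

Op 1: C1 write [C1 write: invalidate none -> C1=M] -> [I,M] [MISS #1: write from I]
Op 2: C1 write [C1 write: already M (modified), no change] -> [I,M] [hit: write from M]
Op 3: C1 write [C1 write: already M (modified), no change] -> [I,M] [hit: write from M]
Op 4: C1 read [C1 read: already in M, no change] -> [I,M] [hit: read from M]
Op 5: C0 read [C0 read from I: others=['C1=M'] -> C0=S, others downsized to S] -> [S,S] [MISS #2: read from I]
Op 6: C1 write [C1 write: invalidate ['C0=S'] -> C1=M] -> [I,M] [MISS #3: write from S]

Answer: 3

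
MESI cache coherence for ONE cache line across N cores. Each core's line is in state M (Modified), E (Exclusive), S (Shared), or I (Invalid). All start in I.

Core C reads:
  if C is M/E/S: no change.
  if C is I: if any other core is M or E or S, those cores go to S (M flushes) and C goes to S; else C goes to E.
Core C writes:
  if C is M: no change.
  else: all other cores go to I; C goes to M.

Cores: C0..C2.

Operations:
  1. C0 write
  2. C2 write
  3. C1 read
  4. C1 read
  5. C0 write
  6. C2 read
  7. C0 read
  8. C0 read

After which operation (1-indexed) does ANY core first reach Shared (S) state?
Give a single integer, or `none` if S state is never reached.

Answer: 3

Derivation:
Op 1: C0 write [C0 write: invalidate none -> C0=M] -> [M,I,I]
Op 2: C2 write [C2 write: invalidate ['C0=M'] -> C2=M] -> [I,I,M]
Op 3: C1 read [C1 read from I: others=['C2=M'] -> C1=S, others downsized to S] -> [I,S,S]
  -> First S state at op 3; remaining ops need not be traced.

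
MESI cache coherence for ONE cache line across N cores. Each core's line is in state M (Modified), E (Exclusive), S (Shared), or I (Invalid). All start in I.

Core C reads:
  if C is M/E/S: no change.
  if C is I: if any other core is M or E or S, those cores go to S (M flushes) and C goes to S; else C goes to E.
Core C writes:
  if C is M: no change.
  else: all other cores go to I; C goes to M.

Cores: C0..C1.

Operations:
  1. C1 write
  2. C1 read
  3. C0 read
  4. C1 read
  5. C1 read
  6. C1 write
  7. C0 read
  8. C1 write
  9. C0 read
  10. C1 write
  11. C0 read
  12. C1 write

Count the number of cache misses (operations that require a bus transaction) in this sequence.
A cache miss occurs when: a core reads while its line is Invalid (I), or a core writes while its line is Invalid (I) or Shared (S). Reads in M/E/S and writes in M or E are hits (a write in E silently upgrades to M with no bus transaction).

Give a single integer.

Op 1: C1 write [C1 write: invalidate none -> C1=M] -> [I,M] [MISS #1: write from I]
Op 2: C1 read [C1 read: already in M, no change] -> [I,M] [hit: read from M]
Op 3: C0 read [C0 read from I: others=['C1=M'] -> C0=S, others downsized to S] -> [S,S] [MISS #2: read from I]
Op 4: C1 read [C1 read: already in S, no change] -> [S,S] [hit: read from S]
Op 5: C1 read [C1 read: already in S, no change] -> [S,S] [hit: read from S]
Op 6: C1 write [C1 write: invalidate ['C0=S'] -> C1=M] -> [I,M] [MISS #3: write from S]
Op 7: C0 read [C0 read from I: others=['C1=M'] -> C0=S, others downsized to S] -> [S,S] [MISS #4: read from I]
Op 8: C1 write [C1 write: invalidate ['C0=S'] -> C1=M] -> [I,M] [MISS #5: write from S]
Op 9: C0 read [C0 read from I: others=['C1=M'] -> C0=S, others downsized to S] -> [S,S] [MISS #6: read from I]
Op 10: C1 write [C1 write: invalidate ['C0=S'] -> C1=M] -> [I,M] [MISS #7: write from S]
Op 11: C0 read [C0 read from I: others=['C1=M'] -> C0=S, others downsized to S] -> [S,S] [MISS #8: read from I]
Op 12: C1 write [C1 write: invalidate ['C0=S'] -> C1=M] -> [I,M] [MISS #9: write from S]

Answer: 9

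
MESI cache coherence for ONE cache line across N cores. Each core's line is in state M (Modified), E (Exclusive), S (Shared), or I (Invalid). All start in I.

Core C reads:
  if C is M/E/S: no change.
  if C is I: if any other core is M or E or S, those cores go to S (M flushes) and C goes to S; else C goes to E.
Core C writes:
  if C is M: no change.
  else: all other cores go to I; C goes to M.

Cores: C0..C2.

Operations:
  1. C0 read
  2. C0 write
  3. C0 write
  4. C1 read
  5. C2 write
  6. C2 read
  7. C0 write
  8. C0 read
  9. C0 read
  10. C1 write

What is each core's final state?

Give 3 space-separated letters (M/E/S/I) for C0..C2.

Op 1: C0 read [C0 read from I: no other sharers -> C0=E (exclusive)] -> [E,I,I]
Op 2: C0 write [C0 write: invalidate none -> C0=M] -> [M,I,I]
Op 3: C0 write [C0 write: already M (modified), no change] -> [M,I,I]
Op 4: C1 read [C1 read from I: others=['C0=M'] -> C1=S, others downsized to S] -> [S,S,I]
Op 5: C2 write [C2 write: invalidate ['C0=S', 'C1=S'] -> C2=M] -> [I,I,M]
Op 6: C2 read [C2 read: already in M, no change] -> [I,I,M]
Op 7: C0 write [C0 write: invalidate ['C2=M'] -> C0=M] -> [M,I,I]
Op 8: C0 read [C0 read: already in M, no change] -> [M,I,I]
Op 9: C0 read [C0 read: already in M, no change] -> [M,I,I]
Op 10: C1 write [C1 write: invalidate ['C0=M'] -> C1=M] -> [I,M,I]

Answer: I M I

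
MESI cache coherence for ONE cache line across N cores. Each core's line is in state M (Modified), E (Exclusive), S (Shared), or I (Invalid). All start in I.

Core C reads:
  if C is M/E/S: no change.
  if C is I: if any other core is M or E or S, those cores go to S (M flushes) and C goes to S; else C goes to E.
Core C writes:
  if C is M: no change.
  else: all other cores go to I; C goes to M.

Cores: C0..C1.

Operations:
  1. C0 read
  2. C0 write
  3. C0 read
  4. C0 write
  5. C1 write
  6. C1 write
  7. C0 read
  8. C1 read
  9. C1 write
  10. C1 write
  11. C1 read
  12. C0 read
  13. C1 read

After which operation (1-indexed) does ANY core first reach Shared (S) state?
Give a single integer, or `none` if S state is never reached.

Answer: 7

Derivation:
Op 1: C0 read [C0 read from I: no other sharers -> C0=E (exclusive)] -> [E,I]
Op 2: C0 write [C0 write: invalidate none -> C0=M] -> [M,I]
Op 3: C0 read [C0 read: already in M, no change] -> [M,I]
Op 4: C0 write [C0 write: already M (modified), no change] -> [M,I]
Op 5: C1 write [C1 write: invalidate ['C0=M'] -> C1=M] -> [I,M]
Op 6: C1 write [C1 write: already M (modified), no change] -> [I,M]
Op 7: C0 read [C0 read from I: others=['C1=M'] -> C0=S, others downsized to S] -> [S,S]
  -> First S state at op 7; remaining ops need not be traced.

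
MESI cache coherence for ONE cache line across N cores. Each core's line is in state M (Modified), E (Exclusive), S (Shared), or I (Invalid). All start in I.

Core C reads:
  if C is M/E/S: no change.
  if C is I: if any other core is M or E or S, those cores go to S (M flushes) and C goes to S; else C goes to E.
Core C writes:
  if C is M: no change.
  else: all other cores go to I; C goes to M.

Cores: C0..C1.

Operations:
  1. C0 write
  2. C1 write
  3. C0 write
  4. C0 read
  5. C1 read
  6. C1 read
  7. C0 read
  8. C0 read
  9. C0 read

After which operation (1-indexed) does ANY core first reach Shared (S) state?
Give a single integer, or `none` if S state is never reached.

Op 1: C0 write [C0 write: invalidate none -> C0=M] -> [M,I]
Op 2: C1 write [C1 write: invalidate ['C0=M'] -> C1=M] -> [I,M]
Op 3: C0 write [C0 write: invalidate ['C1=M'] -> C0=M] -> [M,I]
Op 4: C0 read [C0 read: already in M, no change] -> [M,I]
Op 5: C1 read [C1 read from I: others=['C0=M'] -> C1=S, others downsized to S] -> [S,S]
  -> First S state at op 5; remaining ops need not be traced.

Answer: 5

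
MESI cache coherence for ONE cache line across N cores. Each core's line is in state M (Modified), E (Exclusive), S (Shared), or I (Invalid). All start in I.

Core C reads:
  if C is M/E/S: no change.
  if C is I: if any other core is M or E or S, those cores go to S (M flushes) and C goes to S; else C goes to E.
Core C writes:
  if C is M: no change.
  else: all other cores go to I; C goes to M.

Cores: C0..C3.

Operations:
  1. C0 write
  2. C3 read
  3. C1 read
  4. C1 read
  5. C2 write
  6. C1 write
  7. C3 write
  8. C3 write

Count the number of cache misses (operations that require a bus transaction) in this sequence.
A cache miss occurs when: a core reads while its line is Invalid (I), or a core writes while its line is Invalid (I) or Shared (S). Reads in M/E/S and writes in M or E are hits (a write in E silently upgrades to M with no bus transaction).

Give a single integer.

Op 1: C0 write [C0 write: invalidate none -> C0=M] -> [M,I,I,I] [MISS #1: write from I]
Op 2: C3 read [C3 read from I: others=['C0=M'] -> C3=S, others downsized to S] -> [S,I,I,S] [MISS #2: read from I]
Op 3: C1 read [C1 read from I: others=['C0=S', 'C3=S'] -> C1=S, others downsized to S] -> [S,S,I,S] [MISS #3: read from I]
Op 4: C1 read [C1 read: already in S, no change] -> [S,S,I,S] [hit: read from S]
Op 5: C2 write [C2 write: invalidate ['C0=S', 'C1=S', 'C3=S'] -> C2=M] -> [I,I,M,I] [MISS #4: write from I]
Op 6: C1 write [C1 write: invalidate ['C2=M'] -> C1=M] -> [I,M,I,I] [MISS #5: write from I]
Op 7: C3 write [C3 write: invalidate ['C1=M'] -> C3=M] -> [I,I,I,M] [MISS #6: write from I]
Op 8: C3 write [C3 write: already M (modified), no change] -> [I,I,I,M] [hit: write from M]

Answer: 6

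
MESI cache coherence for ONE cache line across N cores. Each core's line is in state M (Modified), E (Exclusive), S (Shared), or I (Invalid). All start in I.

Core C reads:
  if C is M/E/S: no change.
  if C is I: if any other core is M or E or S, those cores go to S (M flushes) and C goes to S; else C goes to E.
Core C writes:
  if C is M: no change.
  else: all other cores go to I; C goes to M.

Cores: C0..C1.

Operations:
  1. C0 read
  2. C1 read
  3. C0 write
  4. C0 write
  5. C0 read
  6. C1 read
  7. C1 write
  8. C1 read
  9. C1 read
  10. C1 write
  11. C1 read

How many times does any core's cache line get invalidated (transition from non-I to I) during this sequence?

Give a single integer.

Op 1: C0 read [C0 read from I: no other sharers -> C0=E (exclusive)] -> [E,I] (invalidations this op: 0; running total: 0)
Op 2: C1 read [C1 read from I: others=['C0=E'] -> C1=S, others downsized to S] -> [S,S] (invalidations this op: 0; running total: 0)
Op 3: C0 write [C0 write: invalidate ['C1=S'] -> C0=M] -> [M,I] (invalidations this op: 1; running total: 1)
Op 4: C0 write [C0 write: already M (modified), no change] -> [M,I] (invalidations this op: 0; running total: 1)
Op 5: C0 read [C0 read: already in M, no change] -> [M,I] (invalidations this op: 0; running total: 1)
Op 6: C1 read [C1 read from I: others=['C0=M'] -> C1=S, others downsized to S] -> [S,S] (invalidations this op: 0; running total: 1)
Op 7: C1 write [C1 write: invalidate ['C0=S'] -> C1=M] -> [I,M] (invalidations this op: 1; running total: 2)
Op 8: C1 read [C1 read: already in M, no change] -> [I,M] (invalidations this op: 0; running total: 2)
Op 9: C1 read [C1 read: already in M, no change] -> [I,M] (invalidations this op: 0; running total: 2)
Op 10: C1 write [C1 write: already M (modified), no change] -> [I,M] (invalidations this op: 0; running total: 2)
Op 11: C1 read [C1 read: already in M, no change] -> [I,M] (invalidations this op: 0; running total: 2)

Answer: 2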